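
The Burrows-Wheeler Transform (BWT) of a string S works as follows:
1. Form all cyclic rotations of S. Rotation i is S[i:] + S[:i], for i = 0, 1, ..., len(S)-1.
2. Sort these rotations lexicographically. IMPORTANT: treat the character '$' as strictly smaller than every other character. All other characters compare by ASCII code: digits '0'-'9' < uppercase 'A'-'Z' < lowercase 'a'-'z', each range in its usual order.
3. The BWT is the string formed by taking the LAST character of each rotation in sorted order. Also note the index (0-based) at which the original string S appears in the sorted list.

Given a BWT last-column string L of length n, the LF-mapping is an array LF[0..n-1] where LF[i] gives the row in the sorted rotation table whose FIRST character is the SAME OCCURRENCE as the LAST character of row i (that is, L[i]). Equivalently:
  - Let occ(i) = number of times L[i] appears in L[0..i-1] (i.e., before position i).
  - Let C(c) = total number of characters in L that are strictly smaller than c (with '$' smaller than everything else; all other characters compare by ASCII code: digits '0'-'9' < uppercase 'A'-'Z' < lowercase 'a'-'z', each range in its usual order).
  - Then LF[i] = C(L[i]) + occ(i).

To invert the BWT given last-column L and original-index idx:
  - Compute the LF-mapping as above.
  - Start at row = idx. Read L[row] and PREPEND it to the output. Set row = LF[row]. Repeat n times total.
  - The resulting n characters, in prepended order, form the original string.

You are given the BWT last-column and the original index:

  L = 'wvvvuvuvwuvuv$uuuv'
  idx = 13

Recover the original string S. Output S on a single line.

Answer: vvuvuuvwvuuvuvvuw$

Derivation:
LF mapping: 16 8 9 10 1 11 2 12 17 3 13 4 14 0 5 6 7 15
Walk LF starting at row 13, prepending L[row]:
  step 1: row=13, L[13]='$', prepend. Next row=LF[13]=0
  step 2: row=0, L[0]='w', prepend. Next row=LF[0]=16
  step 3: row=16, L[16]='u', prepend. Next row=LF[16]=7
  step 4: row=7, L[7]='v', prepend. Next row=LF[7]=12
  step 5: row=12, L[12]='v', prepend. Next row=LF[12]=14
  step 6: row=14, L[14]='u', prepend. Next row=LF[14]=5
  step 7: row=5, L[5]='v', prepend. Next row=LF[5]=11
  step 8: row=11, L[11]='u', prepend. Next row=LF[11]=4
  step 9: row=4, L[4]='u', prepend. Next row=LF[4]=1
  step 10: row=1, L[1]='v', prepend. Next row=LF[1]=8
  step 11: row=8, L[8]='w', prepend. Next row=LF[8]=17
  step 12: row=17, L[17]='v', prepend. Next row=LF[17]=15
  step 13: row=15, L[15]='u', prepend. Next row=LF[15]=6
  step 14: row=6, L[6]='u', prepend. Next row=LF[6]=2
  step 15: row=2, L[2]='v', prepend. Next row=LF[2]=9
  step 16: row=9, L[9]='u', prepend. Next row=LF[9]=3
  step 17: row=3, L[3]='v', prepend. Next row=LF[3]=10
  step 18: row=10, L[10]='v', prepend. Next row=LF[10]=13
Reversed output: vvuvuuvwvuuvuvvuw$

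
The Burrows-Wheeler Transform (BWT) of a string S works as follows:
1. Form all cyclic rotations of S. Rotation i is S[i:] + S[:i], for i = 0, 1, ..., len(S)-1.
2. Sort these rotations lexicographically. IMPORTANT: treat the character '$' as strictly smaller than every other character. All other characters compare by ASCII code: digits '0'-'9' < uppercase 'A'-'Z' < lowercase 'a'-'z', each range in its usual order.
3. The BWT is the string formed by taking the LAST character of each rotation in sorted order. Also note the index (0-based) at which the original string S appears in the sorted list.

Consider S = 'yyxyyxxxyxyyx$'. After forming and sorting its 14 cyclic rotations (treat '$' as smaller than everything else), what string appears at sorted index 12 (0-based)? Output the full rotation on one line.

All 14 rotations (rotation i = S[i:]+S[:i]):
  rot[0] = yyxyyxxxyxyyx$
  rot[1] = yxyyxxxyxyyx$y
  rot[2] = xyyxxxyxyyx$yy
  rot[3] = yyxxxyxyyx$yyx
  rot[4] = yxxxyxyyx$yyxy
  rot[5] = xxxyxyyx$yyxyy
  rot[6] = xxyxyyx$yyxyyx
  rot[7] = xyxyyx$yyxyyxx
  rot[8] = yxyyx$yyxyyxxx
  rot[9] = xyyx$yyxyyxxxy
  rot[10] = yyx$yyxyyxxxyx
  rot[11] = yx$yyxyyxxxyxy
  rot[12] = x$yyxyyxxxyxyy
  rot[13] = $yyxyyxxxyxyyx
Sorted (with $ < everything):
  sorted[0] = $yyxyyxxxyxyyx
  sorted[1] = x$yyxyyxxxyxyy
  sorted[2] = xxxyxyyx$yyxyy
  sorted[3] = xxyxyyx$yyxyyx
  sorted[4] = xyxyyx$yyxyyxx
  sorted[5] = xyyx$yyxyyxxxy
  sorted[6] = xyyxxxyxyyx$yy
  sorted[7] = yx$yyxyyxxxyxy
  sorted[8] = yxxxyxyyx$yyxy
  sorted[9] = yxyyx$yyxyyxxx
  sorted[10] = yxyyxxxyxyyx$y
  sorted[11] = yyx$yyxyyxxxyx
  sorted[12] = yyxxxyxyyx$yyx
  sorted[13] = yyxyyxxxyxyyx$
sorted[12] = yyxxxyxyyx$yyx

Answer: yyxxxyxyyx$yyx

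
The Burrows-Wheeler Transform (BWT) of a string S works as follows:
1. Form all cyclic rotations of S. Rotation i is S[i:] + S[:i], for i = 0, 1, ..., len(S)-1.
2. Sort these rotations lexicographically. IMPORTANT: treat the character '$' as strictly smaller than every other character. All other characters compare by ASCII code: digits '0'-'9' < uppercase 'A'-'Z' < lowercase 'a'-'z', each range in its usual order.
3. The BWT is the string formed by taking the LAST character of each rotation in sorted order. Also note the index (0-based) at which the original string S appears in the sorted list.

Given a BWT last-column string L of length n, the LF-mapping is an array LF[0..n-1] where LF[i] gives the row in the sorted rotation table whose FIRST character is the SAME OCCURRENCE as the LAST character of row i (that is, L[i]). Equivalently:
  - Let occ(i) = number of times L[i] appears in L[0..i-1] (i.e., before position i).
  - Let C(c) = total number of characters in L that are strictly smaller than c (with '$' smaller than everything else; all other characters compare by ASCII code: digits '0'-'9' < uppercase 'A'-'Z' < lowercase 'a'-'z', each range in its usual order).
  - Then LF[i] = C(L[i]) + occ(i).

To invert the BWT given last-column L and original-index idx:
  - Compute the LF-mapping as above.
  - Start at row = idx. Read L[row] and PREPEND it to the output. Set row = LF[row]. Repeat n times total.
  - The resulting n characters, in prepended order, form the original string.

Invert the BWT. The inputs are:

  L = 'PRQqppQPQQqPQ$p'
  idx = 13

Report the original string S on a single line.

Answer: qPpQQQpqpQPQRP$

Derivation:
LF mapping: 1 9 4 13 10 11 5 2 6 7 14 3 8 0 12
Walk LF starting at row 13, prepending L[row]:
  step 1: row=13, L[13]='$', prepend. Next row=LF[13]=0
  step 2: row=0, L[0]='P', prepend. Next row=LF[0]=1
  step 3: row=1, L[1]='R', prepend. Next row=LF[1]=9
  step 4: row=9, L[9]='Q', prepend. Next row=LF[9]=7
  step 5: row=7, L[7]='P', prepend. Next row=LF[7]=2
  step 6: row=2, L[2]='Q', prepend. Next row=LF[2]=4
  step 7: row=4, L[4]='p', prepend. Next row=LF[4]=10
  step 8: row=10, L[10]='q', prepend. Next row=LF[10]=14
  step 9: row=14, L[14]='p', prepend. Next row=LF[14]=12
  step 10: row=12, L[12]='Q', prepend. Next row=LF[12]=8
  step 11: row=8, L[8]='Q', prepend. Next row=LF[8]=6
  step 12: row=6, L[6]='Q', prepend. Next row=LF[6]=5
  step 13: row=5, L[5]='p', prepend. Next row=LF[5]=11
  step 14: row=11, L[11]='P', prepend. Next row=LF[11]=3
  step 15: row=3, L[3]='q', prepend. Next row=LF[3]=13
Reversed output: qPpQQQpqpQPQRP$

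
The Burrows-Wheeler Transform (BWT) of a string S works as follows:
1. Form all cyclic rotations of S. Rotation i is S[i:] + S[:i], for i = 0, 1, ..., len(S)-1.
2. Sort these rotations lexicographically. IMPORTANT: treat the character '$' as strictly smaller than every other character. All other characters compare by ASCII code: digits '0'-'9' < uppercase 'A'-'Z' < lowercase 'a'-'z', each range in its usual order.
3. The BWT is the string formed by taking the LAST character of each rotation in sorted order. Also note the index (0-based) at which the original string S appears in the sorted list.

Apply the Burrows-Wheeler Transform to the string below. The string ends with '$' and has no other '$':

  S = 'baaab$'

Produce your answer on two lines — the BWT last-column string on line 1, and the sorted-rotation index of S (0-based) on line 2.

All 6 rotations (rotation i = S[i:]+S[:i]):
  rot[0] = baaab$
  rot[1] = aaab$b
  rot[2] = aab$ba
  rot[3] = ab$baa
  rot[4] = b$baaa
  rot[5] = $baaab
Sorted (with $ < everything):
  sorted[0] = $baaab  (last char: 'b')
  sorted[1] = aaab$b  (last char: 'b')
  sorted[2] = aab$ba  (last char: 'a')
  sorted[3] = ab$baa  (last char: 'a')
  sorted[4] = b$baaa  (last char: 'a')
  sorted[5] = baaab$  (last char: '$')
Last column: bbaaa$
Original string S is at sorted index 5

Answer: bbaaa$
5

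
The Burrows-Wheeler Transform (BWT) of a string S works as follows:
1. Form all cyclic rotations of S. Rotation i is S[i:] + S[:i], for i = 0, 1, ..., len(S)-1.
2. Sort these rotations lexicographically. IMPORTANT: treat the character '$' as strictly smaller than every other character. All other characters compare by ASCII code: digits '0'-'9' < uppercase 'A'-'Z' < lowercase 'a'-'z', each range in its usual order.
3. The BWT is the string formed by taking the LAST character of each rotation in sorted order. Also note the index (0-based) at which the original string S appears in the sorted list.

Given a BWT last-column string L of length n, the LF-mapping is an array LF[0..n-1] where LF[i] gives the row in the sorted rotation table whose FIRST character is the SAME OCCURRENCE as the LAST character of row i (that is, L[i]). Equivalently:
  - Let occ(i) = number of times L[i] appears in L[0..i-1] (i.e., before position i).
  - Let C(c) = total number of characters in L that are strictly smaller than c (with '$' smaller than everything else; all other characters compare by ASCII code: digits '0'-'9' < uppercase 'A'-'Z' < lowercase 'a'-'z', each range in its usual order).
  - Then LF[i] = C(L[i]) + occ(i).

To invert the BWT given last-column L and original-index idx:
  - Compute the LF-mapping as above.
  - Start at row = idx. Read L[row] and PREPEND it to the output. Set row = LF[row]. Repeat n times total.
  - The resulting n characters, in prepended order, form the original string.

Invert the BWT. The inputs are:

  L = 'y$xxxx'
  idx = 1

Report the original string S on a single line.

Answer: xxxxy$

Derivation:
LF mapping: 5 0 1 2 3 4
Walk LF starting at row 1, prepending L[row]:
  step 1: row=1, L[1]='$', prepend. Next row=LF[1]=0
  step 2: row=0, L[0]='y', prepend. Next row=LF[0]=5
  step 3: row=5, L[5]='x', prepend. Next row=LF[5]=4
  step 4: row=4, L[4]='x', prepend. Next row=LF[4]=3
  step 5: row=3, L[3]='x', prepend. Next row=LF[3]=2
  step 6: row=2, L[2]='x', prepend. Next row=LF[2]=1
Reversed output: xxxxy$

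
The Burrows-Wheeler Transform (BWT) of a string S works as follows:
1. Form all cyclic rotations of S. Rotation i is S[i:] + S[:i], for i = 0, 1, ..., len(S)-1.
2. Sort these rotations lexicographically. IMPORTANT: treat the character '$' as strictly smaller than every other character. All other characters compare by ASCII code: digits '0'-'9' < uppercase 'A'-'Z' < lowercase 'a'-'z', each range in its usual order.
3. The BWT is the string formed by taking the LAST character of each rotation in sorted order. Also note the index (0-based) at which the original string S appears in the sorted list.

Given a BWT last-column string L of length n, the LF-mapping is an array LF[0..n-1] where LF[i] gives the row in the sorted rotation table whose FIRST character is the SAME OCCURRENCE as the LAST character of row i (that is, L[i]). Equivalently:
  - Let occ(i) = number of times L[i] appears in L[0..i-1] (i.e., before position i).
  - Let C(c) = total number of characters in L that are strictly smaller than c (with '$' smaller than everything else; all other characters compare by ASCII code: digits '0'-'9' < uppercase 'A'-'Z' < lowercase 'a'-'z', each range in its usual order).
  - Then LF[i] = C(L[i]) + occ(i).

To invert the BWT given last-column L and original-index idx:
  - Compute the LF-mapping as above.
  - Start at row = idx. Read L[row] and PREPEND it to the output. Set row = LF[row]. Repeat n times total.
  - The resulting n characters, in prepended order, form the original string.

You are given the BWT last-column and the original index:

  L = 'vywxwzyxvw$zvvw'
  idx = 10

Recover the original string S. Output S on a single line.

Answer: xwxvywvzwvwzyv$

Derivation:
LF mapping: 1 11 5 9 6 13 12 10 2 7 0 14 3 4 8
Walk LF starting at row 10, prepending L[row]:
  step 1: row=10, L[10]='$', prepend. Next row=LF[10]=0
  step 2: row=0, L[0]='v', prepend. Next row=LF[0]=1
  step 3: row=1, L[1]='y', prepend. Next row=LF[1]=11
  step 4: row=11, L[11]='z', prepend. Next row=LF[11]=14
  step 5: row=14, L[14]='w', prepend. Next row=LF[14]=8
  step 6: row=8, L[8]='v', prepend. Next row=LF[8]=2
  step 7: row=2, L[2]='w', prepend. Next row=LF[2]=5
  step 8: row=5, L[5]='z', prepend. Next row=LF[5]=13
  step 9: row=13, L[13]='v', prepend. Next row=LF[13]=4
  step 10: row=4, L[4]='w', prepend. Next row=LF[4]=6
  step 11: row=6, L[6]='y', prepend. Next row=LF[6]=12
  step 12: row=12, L[12]='v', prepend. Next row=LF[12]=3
  step 13: row=3, L[3]='x', prepend. Next row=LF[3]=9
  step 14: row=9, L[9]='w', prepend. Next row=LF[9]=7
  step 15: row=7, L[7]='x', prepend. Next row=LF[7]=10
Reversed output: xwxvywvzwvwzyv$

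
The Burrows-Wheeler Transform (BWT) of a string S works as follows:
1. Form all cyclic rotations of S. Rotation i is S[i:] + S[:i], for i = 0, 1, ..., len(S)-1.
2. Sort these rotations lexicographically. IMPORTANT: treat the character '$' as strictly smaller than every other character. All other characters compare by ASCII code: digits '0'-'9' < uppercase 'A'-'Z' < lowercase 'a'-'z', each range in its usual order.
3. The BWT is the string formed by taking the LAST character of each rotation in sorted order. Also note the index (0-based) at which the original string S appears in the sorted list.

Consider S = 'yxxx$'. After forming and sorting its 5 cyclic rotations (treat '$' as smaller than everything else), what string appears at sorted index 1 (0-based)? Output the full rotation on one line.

Answer: x$yxx

Derivation:
All 5 rotations (rotation i = S[i:]+S[:i]):
  rot[0] = yxxx$
  rot[1] = xxx$y
  rot[2] = xx$yx
  rot[3] = x$yxx
  rot[4] = $yxxx
Sorted (with $ < everything):
  sorted[0] = $yxxx
  sorted[1] = x$yxx
  sorted[2] = xx$yx
  sorted[3] = xxx$y
  sorted[4] = yxxx$
sorted[1] = x$yxx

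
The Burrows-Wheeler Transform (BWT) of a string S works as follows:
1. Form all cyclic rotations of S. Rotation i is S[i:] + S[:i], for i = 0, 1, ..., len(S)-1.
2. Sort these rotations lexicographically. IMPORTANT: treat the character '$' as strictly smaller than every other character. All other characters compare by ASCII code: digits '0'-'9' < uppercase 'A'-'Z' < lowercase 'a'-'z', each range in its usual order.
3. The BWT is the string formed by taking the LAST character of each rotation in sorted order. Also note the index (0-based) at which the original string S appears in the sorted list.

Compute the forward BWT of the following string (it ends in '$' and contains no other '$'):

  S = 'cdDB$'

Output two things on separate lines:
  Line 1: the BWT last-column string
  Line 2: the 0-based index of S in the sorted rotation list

All 5 rotations (rotation i = S[i:]+S[:i]):
  rot[0] = cdDB$
  rot[1] = dDB$c
  rot[2] = DB$cd
  rot[3] = B$cdD
  rot[4] = $cdDB
Sorted (with $ < everything):
  sorted[0] = $cdDB  (last char: 'B')
  sorted[1] = B$cdD  (last char: 'D')
  sorted[2] = DB$cd  (last char: 'd')
  sorted[3] = cdDB$  (last char: '$')
  sorted[4] = dDB$c  (last char: 'c')
Last column: BDd$c
Original string S is at sorted index 3

Answer: BDd$c
3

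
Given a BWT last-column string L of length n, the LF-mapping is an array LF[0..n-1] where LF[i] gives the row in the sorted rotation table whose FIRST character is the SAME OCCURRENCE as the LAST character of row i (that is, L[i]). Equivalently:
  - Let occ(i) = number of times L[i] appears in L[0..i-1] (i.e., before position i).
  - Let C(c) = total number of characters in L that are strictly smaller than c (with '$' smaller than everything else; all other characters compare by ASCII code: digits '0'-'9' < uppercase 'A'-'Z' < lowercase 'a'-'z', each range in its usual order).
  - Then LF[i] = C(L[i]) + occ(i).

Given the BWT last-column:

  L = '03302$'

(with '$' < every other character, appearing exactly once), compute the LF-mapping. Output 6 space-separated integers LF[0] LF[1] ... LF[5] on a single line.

Char counts: '$':1, '0':2, '2':1, '3':2
C (first-col start): C('$')=0, C('0')=1, C('2')=3, C('3')=4
L[0]='0': occ=0, LF[0]=C('0')+0=1+0=1
L[1]='3': occ=0, LF[1]=C('3')+0=4+0=4
L[2]='3': occ=1, LF[2]=C('3')+1=4+1=5
L[3]='0': occ=1, LF[3]=C('0')+1=1+1=2
L[4]='2': occ=0, LF[4]=C('2')+0=3+0=3
L[5]='$': occ=0, LF[5]=C('$')+0=0+0=0

Answer: 1 4 5 2 3 0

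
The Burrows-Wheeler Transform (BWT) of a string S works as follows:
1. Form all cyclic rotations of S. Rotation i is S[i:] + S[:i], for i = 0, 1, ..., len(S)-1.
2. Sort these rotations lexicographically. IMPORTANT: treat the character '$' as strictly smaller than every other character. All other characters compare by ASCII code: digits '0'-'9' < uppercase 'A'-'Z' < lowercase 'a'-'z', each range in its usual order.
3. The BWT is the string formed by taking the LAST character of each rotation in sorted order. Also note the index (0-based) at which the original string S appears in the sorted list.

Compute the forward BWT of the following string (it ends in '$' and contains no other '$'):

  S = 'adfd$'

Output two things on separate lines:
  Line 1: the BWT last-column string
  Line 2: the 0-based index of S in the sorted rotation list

Answer: d$fad
1

Derivation:
All 5 rotations (rotation i = S[i:]+S[:i]):
  rot[0] = adfd$
  rot[1] = dfd$a
  rot[2] = fd$ad
  rot[3] = d$adf
  rot[4] = $adfd
Sorted (with $ < everything):
  sorted[0] = $adfd  (last char: 'd')
  sorted[1] = adfd$  (last char: '$')
  sorted[2] = d$adf  (last char: 'f')
  sorted[3] = dfd$a  (last char: 'a')
  sorted[4] = fd$ad  (last char: 'd')
Last column: d$fad
Original string S is at sorted index 1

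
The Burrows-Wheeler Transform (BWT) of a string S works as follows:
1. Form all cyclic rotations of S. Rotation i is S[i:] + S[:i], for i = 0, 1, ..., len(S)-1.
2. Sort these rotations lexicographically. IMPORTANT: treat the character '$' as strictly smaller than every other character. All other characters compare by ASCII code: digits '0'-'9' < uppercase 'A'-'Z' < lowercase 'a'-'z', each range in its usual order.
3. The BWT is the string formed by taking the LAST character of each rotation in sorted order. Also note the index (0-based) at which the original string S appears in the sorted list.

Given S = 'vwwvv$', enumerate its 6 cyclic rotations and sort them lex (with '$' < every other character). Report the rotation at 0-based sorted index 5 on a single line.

Answer: wwvv$v

Derivation:
All 6 rotations (rotation i = S[i:]+S[:i]):
  rot[0] = vwwvv$
  rot[1] = wwvv$v
  rot[2] = wvv$vw
  rot[3] = vv$vww
  rot[4] = v$vwwv
  rot[5] = $vwwvv
Sorted (with $ < everything):
  sorted[0] = $vwwvv
  sorted[1] = v$vwwv
  sorted[2] = vv$vww
  sorted[3] = vwwvv$
  sorted[4] = wvv$vw
  sorted[5] = wwvv$v
sorted[5] = wwvv$v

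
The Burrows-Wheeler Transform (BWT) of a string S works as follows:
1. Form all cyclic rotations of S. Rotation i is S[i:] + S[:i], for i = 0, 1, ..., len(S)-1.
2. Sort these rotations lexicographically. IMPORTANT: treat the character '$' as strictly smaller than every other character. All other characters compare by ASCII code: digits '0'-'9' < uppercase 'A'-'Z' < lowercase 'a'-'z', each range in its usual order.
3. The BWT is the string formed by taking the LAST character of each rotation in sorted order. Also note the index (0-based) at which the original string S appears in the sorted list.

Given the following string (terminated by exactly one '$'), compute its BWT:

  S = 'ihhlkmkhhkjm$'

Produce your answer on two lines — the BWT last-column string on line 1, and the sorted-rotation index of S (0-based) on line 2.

Answer: mkihh$kmhlhjk
5

Derivation:
All 13 rotations (rotation i = S[i:]+S[:i]):
  rot[0] = ihhlkmkhhkjm$
  rot[1] = hhlkmkhhkjm$i
  rot[2] = hlkmkhhkjm$ih
  rot[3] = lkmkhhkjm$ihh
  rot[4] = kmkhhkjm$ihhl
  rot[5] = mkhhkjm$ihhlk
  rot[6] = khhkjm$ihhlkm
  rot[7] = hhkjm$ihhlkmk
  rot[8] = hkjm$ihhlkmkh
  rot[9] = kjm$ihhlkmkhh
  rot[10] = jm$ihhlkmkhhk
  rot[11] = m$ihhlkmkhhkj
  rot[12] = $ihhlkmkhhkjm
Sorted (with $ < everything):
  sorted[0] = $ihhlkmkhhkjm  (last char: 'm')
  sorted[1] = hhkjm$ihhlkmk  (last char: 'k')
  sorted[2] = hhlkmkhhkjm$i  (last char: 'i')
  sorted[3] = hkjm$ihhlkmkh  (last char: 'h')
  sorted[4] = hlkmkhhkjm$ih  (last char: 'h')
  sorted[5] = ihhlkmkhhkjm$  (last char: '$')
  sorted[6] = jm$ihhlkmkhhk  (last char: 'k')
  sorted[7] = khhkjm$ihhlkm  (last char: 'm')
  sorted[8] = kjm$ihhlkmkhh  (last char: 'h')
  sorted[9] = kmkhhkjm$ihhl  (last char: 'l')
  sorted[10] = lkmkhhkjm$ihh  (last char: 'h')
  sorted[11] = m$ihhlkmkhhkj  (last char: 'j')
  sorted[12] = mkhhkjm$ihhlk  (last char: 'k')
Last column: mkihh$kmhlhjk
Original string S is at sorted index 5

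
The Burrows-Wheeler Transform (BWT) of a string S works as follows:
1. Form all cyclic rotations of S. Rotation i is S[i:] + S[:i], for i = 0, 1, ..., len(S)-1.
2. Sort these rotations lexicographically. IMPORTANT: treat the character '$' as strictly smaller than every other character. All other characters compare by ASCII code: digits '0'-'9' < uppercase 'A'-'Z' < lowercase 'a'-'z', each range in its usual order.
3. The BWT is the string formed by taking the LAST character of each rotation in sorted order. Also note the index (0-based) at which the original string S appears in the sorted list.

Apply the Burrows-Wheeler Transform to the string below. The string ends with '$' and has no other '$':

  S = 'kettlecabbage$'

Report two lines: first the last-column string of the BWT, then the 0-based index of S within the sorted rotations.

All 14 rotations (rotation i = S[i:]+S[:i]):
  rot[0] = kettlecabbage$
  rot[1] = ettlecabbage$k
  rot[2] = ttlecabbage$ke
  rot[3] = tlecabbage$ket
  rot[4] = lecabbage$kett
  rot[5] = ecabbage$kettl
  rot[6] = cabbage$kettle
  rot[7] = abbage$kettlec
  rot[8] = bbage$kettleca
  rot[9] = bage$kettlecab
  rot[10] = age$kettlecabb
  rot[11] = ge$kettlecabba
  rot[12] = e$kettlecabbag
  rot[13] = $kettlecabbage
Sorted (with $ < everything):
  sorted[0] = $kettlecabbage  (last char: 'e')
  sorted[1] = abbage$kettlec  (last char: 'c')
  sorted[2] = age$kettlecabb  (last char: 'b')
  sorted[3] = bage$kettlecab  (last char: 'b')
  sorted[4] = bbage$kettleca  (last char: 'a')
  sorted[5] = cabbage$kettle  (last char: 'e')
  sorted[6] = e$kettlecabbag  (last char: 'g')
  sorted[7] = ecabbage$kettl  (last char: 'l')
  sorted[8] = ettlecabbage$k  (last char: 'k')
  sorted[9] = ge$kettlecabba  (last char: 'a')
  sorted[10] = kettlecabbage$  (last char: '$')
  sorted[11] = lecabbage$kett  (last char: 't')
  sorted[12] = tlecabbage$ket  (last char: 't')
  sorted[13] = ttlecabbage$ke  (last char: 'e')
Last column: ecbbaeglka$tte
Original string S is at sorted index 10

Answer: ecbbaeglka$tte
10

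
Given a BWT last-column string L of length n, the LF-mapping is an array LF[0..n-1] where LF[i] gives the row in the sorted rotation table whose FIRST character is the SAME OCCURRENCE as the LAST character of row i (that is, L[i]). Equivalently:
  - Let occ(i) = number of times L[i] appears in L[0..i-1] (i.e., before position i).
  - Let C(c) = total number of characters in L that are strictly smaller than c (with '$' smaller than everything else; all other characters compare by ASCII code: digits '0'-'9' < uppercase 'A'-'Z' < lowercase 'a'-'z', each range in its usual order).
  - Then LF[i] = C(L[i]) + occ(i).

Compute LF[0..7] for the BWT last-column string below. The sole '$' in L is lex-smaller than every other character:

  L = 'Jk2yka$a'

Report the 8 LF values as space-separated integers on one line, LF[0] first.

Answer: 2 5 1 7 6 3 0 4

Derivation:
Char counts: '$':1, '2':1, 'J':1, 'a':2, 'k':2, 'y':1
C (first-col start): C('$')=0, C('2')=1, C('J')=2, C('a')=3, C('k')=5, C('y')=7
L[0]='J': occ=0, LF[0]=C('J')+0=2+0=2
L[1]='k': occ=0, LF[1]=C('k')+0=5+0=5
L[2]='2': occ=0, LF[2]=C('2')+0=1+0=1
L[3]='y': occ=0, LF[3]=C('y')+0=7+0=7
L[4]='k': occ=1, LF[4]=C('k')+1=5+1=6
L[5]='a': occ=0, LF[5]=C('a')+0=3+0=3
L[6]='$': occ=0, LF[6]=C('$')+0=0+0=0
L[7]='a': occ=1, LF[7]=C('a')+1=3+1=4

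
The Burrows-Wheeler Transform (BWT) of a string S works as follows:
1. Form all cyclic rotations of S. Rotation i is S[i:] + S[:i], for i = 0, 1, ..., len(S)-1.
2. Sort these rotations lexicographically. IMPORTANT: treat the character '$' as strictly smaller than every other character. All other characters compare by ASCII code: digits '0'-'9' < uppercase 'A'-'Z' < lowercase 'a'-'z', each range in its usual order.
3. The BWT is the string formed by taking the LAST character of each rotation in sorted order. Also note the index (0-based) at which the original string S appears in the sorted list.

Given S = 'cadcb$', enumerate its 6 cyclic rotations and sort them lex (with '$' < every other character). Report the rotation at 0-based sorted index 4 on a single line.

Answer: cb$cad

Derivation:
All 6 rotations (rotation i = S[i:]+S[:i]):
  rot[0] = cadcb$
  rot[1] = adcb$c
  rot[2] = dcb$ca
  rot[3] = cb$cad
  rot[4] = b$cadc
  rot[5] = $cadcb
Sorted (with $ < everything):
  sorted[0] = $cadcb
  sorted[1] = adcb$c
  sorted[2] = b$cadc
  sorted[3] = cadcb$
  sorted[4] = cb$cad
  sorted[5] = dcb$ca
sorted[4] = cb$cad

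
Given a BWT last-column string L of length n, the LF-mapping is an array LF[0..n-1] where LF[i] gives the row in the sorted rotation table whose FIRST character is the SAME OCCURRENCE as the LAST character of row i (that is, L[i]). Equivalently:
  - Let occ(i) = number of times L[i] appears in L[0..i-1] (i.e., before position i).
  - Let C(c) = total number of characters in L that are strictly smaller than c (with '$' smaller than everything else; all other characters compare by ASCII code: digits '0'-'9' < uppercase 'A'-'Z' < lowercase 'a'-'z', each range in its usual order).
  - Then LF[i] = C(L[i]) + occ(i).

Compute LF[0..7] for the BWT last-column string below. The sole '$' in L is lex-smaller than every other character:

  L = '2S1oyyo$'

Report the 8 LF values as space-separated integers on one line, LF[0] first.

Answer: 2 3 1 4 6 7 5 0

Derivation:
Char counts: '$':1, '1':1, '2':1, 'S':1, 'o':2, 'y':2
C (first-col start): C('$')=0, C('1')=1, C('2')=2, C('S')=3, C('o')=4, C('y')=6
L[0]='2': occ=0, LF[0]=C('2')+0=2+0=2
L[1]='S': occ=0, LF[1]=C('S')+0=3+0=3
L[2]='1': occ=0, LF[2]=C('1')+0=1+0=1
L[3]='o': occ=0, LF[3]=C('o')+0=4+0=4
L[4]='y': occ=0, LF[4]=C('y')+0=6+0=6
L[5]='y': occ=1, LF[5]=C('y')+1=6+1=7
L[6]='o': occ=1, LF[6]=C('o')+1=4+1=5
L[7]='$': occ=0, LF[7]=C('$')+0=0+0=0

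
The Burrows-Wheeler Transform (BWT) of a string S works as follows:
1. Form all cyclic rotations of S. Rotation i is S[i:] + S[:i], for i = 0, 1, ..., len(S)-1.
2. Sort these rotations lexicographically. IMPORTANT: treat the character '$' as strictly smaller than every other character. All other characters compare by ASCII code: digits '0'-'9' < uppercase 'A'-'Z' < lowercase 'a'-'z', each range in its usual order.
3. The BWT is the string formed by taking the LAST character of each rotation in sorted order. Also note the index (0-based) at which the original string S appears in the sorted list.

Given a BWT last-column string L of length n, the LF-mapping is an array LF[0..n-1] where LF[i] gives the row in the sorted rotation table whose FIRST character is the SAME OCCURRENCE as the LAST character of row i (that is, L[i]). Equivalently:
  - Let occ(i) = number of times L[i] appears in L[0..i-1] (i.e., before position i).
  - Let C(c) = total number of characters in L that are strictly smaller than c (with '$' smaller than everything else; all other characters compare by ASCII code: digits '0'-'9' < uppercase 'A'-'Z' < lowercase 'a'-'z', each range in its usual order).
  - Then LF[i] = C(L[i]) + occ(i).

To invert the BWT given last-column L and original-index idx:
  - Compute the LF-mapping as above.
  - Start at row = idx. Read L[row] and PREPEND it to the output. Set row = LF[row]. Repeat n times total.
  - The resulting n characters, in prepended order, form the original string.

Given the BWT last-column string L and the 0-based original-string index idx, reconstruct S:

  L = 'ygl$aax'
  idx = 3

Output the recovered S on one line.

LF mapping: 6 3 4 0 1 2 5
Walk LF starting at row 3, prepending L[row]:
  step 1: row=3, L[3]='$', prepend. Next row=LF[3]=0
  step 2: row=0, L[0]='y', prepend. Next row=LF[0]=6
  step 3: row=6, L[6]='x', prepend. Next row=LF[6]=5
  step 4: row=5, L[5]='a', prepend. Next row=LF[5]=2
  step 5: row=2, L[2]='l', prepend. Next row=LF[2]=4
  step 6: row=4, L[4]='a', prepend. Next row=LF[4]=1
  step 7: row=1, L[1]='g', prepend. Next row=LF[1]=3
Reversed output: galaxy$

Answer: galaxy$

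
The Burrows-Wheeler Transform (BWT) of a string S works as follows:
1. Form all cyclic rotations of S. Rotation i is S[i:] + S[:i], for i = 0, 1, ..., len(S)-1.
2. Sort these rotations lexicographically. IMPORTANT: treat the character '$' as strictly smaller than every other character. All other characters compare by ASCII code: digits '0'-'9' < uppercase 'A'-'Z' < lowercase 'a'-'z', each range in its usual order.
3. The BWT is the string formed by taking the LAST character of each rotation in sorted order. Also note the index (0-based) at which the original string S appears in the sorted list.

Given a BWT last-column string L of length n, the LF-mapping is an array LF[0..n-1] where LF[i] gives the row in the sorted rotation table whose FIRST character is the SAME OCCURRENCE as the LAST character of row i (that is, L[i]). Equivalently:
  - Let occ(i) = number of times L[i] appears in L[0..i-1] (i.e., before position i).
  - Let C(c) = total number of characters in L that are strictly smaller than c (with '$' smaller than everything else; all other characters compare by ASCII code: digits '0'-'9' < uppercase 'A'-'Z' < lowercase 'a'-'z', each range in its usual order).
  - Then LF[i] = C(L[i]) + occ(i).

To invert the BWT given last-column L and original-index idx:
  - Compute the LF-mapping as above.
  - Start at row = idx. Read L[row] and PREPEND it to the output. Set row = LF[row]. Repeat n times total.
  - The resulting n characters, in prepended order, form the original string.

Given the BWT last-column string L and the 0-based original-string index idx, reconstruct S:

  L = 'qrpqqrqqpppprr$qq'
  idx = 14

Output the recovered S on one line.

Answer: rpqrqrrppqpqqpqq$

Derivation:
LF mapping: 6 13 1 7 8 14 9 10 2 3 4 5 15 16 0 11 12
Walk LF starting at row 14, prepending L[row]:
  step 1: row=14, L[14]='$', prepend. Next row=LF[14]=0
  step 2: row=0, L[0]='q', prepend. Next row=LF[0]=6
  step 3: row=6, L[6]='q', prepend. Next row=LF[6]=9
  step 4: row=9, L[9]='p', prepend. Next row=LF[9]=3
  step 5: row=3, L[3]='q', prepend. Next row=LF[3]=7
  step 6: row=7, L[7]='q', prepend. Next row=LF[7]=10
  step 7: row=10, L[10]='p', prepend. Next row=LF[10]=4
  step 8: row=4, L[4]='q', prepend. Next row=LF[4]=8
  step 9: row=8, L[8]='p', prepend. Next row=LF[8]=2
  step 10: row=2, L[2]='p', prepend. Next row=LF[2]=1
  step 11: row=1, L[1]='r', prepend. Next row=LF[1]=13
  step 12: row=13, L[13]='r', prepend. Next row=LF[13]=16
  step 13: row=16, L[16]='q', prepend. Next row=LF[16]=12
  step 14: row=12, L[12]='r', prepend. Next row=LF[12]=15
  step 15: row=15, L[15]='q', prepend. Next row=LF[15]=11
  step 16: row=11, L[11]='p', prepend. Next row=LF[11]=5
  step 17: row=5, L[5]='r', prepend. Next row=LF[5]=14
Reversed output: rpqrqrrppqpqqpqq$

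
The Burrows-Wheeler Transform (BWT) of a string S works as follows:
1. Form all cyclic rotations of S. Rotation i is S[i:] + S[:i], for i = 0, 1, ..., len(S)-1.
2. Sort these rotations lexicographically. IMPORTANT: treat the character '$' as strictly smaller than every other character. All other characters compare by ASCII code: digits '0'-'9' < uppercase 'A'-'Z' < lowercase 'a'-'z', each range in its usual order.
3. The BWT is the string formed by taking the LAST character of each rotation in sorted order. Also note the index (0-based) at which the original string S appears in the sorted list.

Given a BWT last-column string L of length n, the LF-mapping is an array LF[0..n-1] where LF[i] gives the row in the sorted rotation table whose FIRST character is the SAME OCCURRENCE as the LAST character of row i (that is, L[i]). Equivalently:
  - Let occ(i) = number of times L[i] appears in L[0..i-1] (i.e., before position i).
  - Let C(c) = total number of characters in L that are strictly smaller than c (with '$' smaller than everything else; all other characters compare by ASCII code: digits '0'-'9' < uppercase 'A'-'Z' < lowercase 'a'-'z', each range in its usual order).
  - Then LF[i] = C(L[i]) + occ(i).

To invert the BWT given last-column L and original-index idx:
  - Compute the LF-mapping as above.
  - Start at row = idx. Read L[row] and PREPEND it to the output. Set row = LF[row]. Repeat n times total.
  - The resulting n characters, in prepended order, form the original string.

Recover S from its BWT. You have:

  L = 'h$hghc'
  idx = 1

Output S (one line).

Answer: chhgh$

Derivation:
LF mapping: 3 0 4 2 5 1
Walk LF starting at row 1, prepending L[row]:
  step 1: row=1, L[1]='$', prepend. Next row=LF[1]=0
  step 2: row=0, L[0]='h', prepend. Next row=LF[0]=3
  step 3: row=3, L[3]='g', prepend. Next row=LF[3]=2
  step 4: row=2, L[2]='h', prepend. Next row=LF[2]=4
  step 5: row=4, L[4]='h', prepend. Next row=LF[4]=5
  step 6: row=5, L[5]='c', prepend. Next row=LF[5]=1
Reversed output: chhgh$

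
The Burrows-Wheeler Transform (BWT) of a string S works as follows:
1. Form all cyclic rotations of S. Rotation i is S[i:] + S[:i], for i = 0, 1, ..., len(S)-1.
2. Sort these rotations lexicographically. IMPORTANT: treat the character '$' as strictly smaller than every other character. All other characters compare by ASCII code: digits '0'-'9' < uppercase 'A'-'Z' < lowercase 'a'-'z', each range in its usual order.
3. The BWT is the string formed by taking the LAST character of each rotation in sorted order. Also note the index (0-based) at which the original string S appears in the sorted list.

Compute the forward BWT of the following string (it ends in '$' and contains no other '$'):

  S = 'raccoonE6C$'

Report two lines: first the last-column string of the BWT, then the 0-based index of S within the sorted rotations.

All 11 rotations (rotation i = S[i:]+S[:i]):
  rot[0] = raccoonE6C$
  rot[1] = accoonE6C$r
  rot[2] = ccoonE6C$ra
  rot[3] = coonE6C$rac
  rot[4] = oonE6C$racc
  rot[5] = onE6C$racco
  rot[6] = nE6C$raccoo
  rot[7] = E6C$raccoon
  rot[8] = 6C$raccoonE
  rot[9] = C$raccoonE6
  rot[10] = $raccoonE6C
Sorted (with $ < everything):
  sorted[0] = $raccoonE6C  (last char: 'C')
  sorted[1] = 6C$raccoonE  (last char: 'E')
  sorted[2] = C$raccoonE6  (last char: '6')
  sorted[3] = E6C$raccoon  (last char: 'n')
  sorted[4] = accoonE6C$r  (last char: 'r')
  sorted[5] = ccoonE6C$ra  (last char: 'a')
  sorted[6] = coonE6C$rac  (last char: 'c')
  sorted[7] = nE6C$raccoo  (last char: 'o')
  sorted[8] = onE6C$racco  (last char: 'o')
  sorted[9] = oonE6C$racc  (last char: 'c')
  sorted[10] = raccoonE6C$  (last char: '$')
Last column: CE6nracooc$
Original string S is at sorted index 10

Answer: CE6nracooc$
10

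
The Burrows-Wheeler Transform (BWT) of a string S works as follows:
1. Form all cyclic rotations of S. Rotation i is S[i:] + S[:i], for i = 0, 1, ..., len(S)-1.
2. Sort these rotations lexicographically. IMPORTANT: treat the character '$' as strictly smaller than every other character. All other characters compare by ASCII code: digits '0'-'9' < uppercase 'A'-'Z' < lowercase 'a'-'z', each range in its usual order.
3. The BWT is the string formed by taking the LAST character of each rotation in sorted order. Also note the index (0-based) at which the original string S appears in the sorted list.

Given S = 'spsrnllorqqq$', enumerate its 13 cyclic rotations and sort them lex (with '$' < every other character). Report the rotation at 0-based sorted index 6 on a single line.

Answer: q$spsrnllorqq

Derivation:
All 13 rotations (rotation i = S[i:]+S[:i]):
  rot[0] = spsrnllorqqq$
  rot[1] = psrnllorqqq$s
  rot[2] = srnllorqqq$sp
  rot[3] = rnllorqqq$sps
  rot[4] = nllorqqq$spsr
  rot[5] = llorqqq$spsrn
  rot[6] = lorqqq$spsrnl
  rot[7] = orqqq$spsrnll
  rot[8] = rqqq$spsrnllo
  rot[9] = qqq$spsrnllor
  rot[10] = qq$spsrnllorq
  rot[11] = q$spsrnllorqq
  rot[12] = $spsrnllorqqq
Sorted (with $ < everything):
  sorted[0] = $spsrnllorqqq
  sorted[1] = llorqqq$spsrn
  sorted[2] = lorqqq$spsrnl
  sorted[3] = nllorqqq$spsr
  sorted[4] = orqqq$spsrnll
  sorted[5] = psrnllorqqq$s
  sorted[6] = q$spsrnllorqq
  sorted[7] = qq$spsrnllorq
  sorted[8] = qqq$spsrnllor
  sorted[9] = rnllorqqq$sps
  sorted[10] = rqqq$spsrnllo
  sorted[11] = spsrnllorqqq$
  sorted[12] = srnllorqqq$sp
sorted[6] = q$spsrnllorqq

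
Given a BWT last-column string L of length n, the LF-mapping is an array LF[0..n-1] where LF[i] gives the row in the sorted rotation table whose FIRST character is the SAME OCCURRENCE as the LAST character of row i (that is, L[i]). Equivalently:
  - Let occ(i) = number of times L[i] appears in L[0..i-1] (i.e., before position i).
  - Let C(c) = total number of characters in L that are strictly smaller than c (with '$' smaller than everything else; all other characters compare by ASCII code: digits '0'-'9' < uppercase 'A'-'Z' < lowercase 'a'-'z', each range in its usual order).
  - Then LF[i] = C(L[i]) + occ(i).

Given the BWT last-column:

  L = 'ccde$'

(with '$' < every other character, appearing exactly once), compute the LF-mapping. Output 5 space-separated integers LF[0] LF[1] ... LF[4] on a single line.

Char counts: '$':1, 'c':2, 'd':1, 'e':1
C (first-col start): C('$')=0, C('c')=1, C('d')=3, C('e')=4
L[0]='c': occ=0, LF[0]=C('c')+0=1+0=1
L[1]='c': occ=1, LF[1]=C('c')+1=1+1=2
L[2]='d': occ=0, LF[2]=C('d')+0=3+0=3
L[3]='e': occ=0, LF[3]=C('e')+0=4+0=4
L[4]='$': occ=0, LF[4]=C('$')+0=0+0=0

Answer: 1 2 3 4 0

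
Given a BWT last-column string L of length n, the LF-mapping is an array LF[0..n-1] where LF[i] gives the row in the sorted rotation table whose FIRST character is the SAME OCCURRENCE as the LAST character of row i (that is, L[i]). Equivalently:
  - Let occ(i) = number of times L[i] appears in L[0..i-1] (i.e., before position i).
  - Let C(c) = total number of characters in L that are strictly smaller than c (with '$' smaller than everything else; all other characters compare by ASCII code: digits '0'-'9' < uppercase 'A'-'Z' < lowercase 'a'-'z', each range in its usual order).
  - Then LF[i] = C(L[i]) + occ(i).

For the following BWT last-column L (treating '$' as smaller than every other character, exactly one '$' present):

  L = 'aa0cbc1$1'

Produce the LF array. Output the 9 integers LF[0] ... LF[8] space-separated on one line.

Char counts: '$':1, '0':1, '1':2, 'a':2, 'b':1, 'c':2
C (first-col start): C('$')=0, C('0')=1, C('1')=2, C('a')=4, C('b')=6, C('c')=7
L[0]='a': occ=0, LF[0]=C('a')+0=4+0=4
L[1]='a': occ=1, LF[1]=C('a')+1=4+1=5
L[2]='0': occ=0, LF[2]=C('0')+0=1+0=1
L[3]='c': occ=0, LF[3]=C('c')+0=7+0=7
L[4]='b': occ=0, LF[4]=C('b')+0=6+0=6
L[5]='c': occ=1, LF[5]=C('c')+1=7+1=8
L[6]='1': occ=0, LF[6]=C('1')+0=2+0=2
L[7]='$': occ=0, LF[7]=C('$')+0=0+0=0
L[8]='1': occ=1, LF[8]=C('1')+1=2+1=3

Answer: 4 5 1 7 6 8 2 0 3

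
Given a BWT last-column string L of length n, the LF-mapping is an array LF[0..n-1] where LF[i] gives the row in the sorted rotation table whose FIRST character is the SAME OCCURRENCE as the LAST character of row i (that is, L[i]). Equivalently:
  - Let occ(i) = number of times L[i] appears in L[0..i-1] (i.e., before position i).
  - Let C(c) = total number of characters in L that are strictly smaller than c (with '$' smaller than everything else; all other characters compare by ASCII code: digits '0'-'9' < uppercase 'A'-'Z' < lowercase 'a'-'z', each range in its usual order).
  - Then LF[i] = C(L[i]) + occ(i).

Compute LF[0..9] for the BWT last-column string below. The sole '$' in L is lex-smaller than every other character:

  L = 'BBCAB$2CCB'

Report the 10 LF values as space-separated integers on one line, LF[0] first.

Char counts: '$':1, '2':1, 'A':1, 'B':4, 'C':3
C (first-col start): C('$')=0, C('2')=1, C('A')=2, C('B')=3, C('C')=7
L[0]='B': occ=0, LF[0]=C('B')+0=3+0=3
L[1]='B': occ=1, LF[1]=C('B')+1=3+1=4
L[2]='C': occ=0, LF[2]=C('C')+0=7+0=7
L[3]='A': occ=0, LF[3]=C('A')+0=2+0=2
L[4]='B': occ=2, LF[4]=C('B')+2=3+2=5
L[5]='$': occ=0, LF[5]=C('$')+0=0+0=0
L[6]='2': occ=0, LF[6]=C('2')+0=1+0=1
L[7]='C': occ=1, LF[7]=C('C')+1=7+1=8
L[8]='C': occ=2, LF[8]=C('C')+2=7+2=9
L[9]='B': occ=3, LF[9]=C('B')+3=3+3=6

Answer: 3 4 7 2 5 0 1 8 9 6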